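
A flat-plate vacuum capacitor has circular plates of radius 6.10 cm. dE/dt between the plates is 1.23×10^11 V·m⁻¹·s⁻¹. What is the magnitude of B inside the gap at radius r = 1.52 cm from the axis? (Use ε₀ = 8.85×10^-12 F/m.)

1.04×10^-8 T

Total displacement current: I_d = ε₀(πR²)(dE/dt) = (8.85×10^-12)(0.01169)(1.23×10^11) = 0.01273 A.
∮B·dl = μ₀ I_d,enc with I_d,enc = I_d r²/R² = 7.904×10^-4 A; so B = μ₀ I_d,enc/(2πr) = 1.04×10^-8 T.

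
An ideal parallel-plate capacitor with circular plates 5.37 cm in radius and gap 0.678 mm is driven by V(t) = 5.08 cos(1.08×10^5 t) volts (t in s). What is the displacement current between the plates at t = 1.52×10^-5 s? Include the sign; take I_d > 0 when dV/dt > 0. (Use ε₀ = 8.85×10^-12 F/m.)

-6.47×10^-5 A

dV/dt = (5.08)(1.08×10^5)·−sin(1.6416) = -5.473×10^5 V/s.
I_d = C dV/dt with C = ε₀A/d = (8.85×10^-12)(9.059×10^-3)/(6.78×10^-4) = 1.182×10^-10 F, so I_d = (1.182×10^-10)(-5.473×10^5) = -6.47×10^-5 A.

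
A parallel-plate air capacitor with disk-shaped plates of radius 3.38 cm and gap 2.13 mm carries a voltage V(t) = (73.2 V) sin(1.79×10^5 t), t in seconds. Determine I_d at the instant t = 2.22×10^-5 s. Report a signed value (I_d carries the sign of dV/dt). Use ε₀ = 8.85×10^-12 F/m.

-1.32×10^-4 A

C = ε₀A/d = (8.85×10^-12)(3.589×10^-3)/(2.13×10^-3) = 1.491×10^-11 F. dV/dt = V₀ω·cos(ωt); at ωt = 3.9738 rad this factor is -0.6732.
I_d = C dV/dt = (1.491×10^-11)(73.2)(1.79×10^5)(-0.6732) = -1.32×10^-4 A.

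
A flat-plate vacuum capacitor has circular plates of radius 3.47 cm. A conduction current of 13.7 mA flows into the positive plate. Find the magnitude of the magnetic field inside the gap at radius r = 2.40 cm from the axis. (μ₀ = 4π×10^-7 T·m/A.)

5.46×10^-8 T

Between the plates the displacement current equals the wire current: I_d = 13.7 mA = 0.0137 A.
For r < R the Ampère–Maxwell law gives B(2πr) = μ₀ I_d (r²/R²), so B = μ₀ I_d r/(2πR²) = (4π×10^-7)(0.0137)(0.0240)/(2π·0.0347²) = 5.46×10^-8 T.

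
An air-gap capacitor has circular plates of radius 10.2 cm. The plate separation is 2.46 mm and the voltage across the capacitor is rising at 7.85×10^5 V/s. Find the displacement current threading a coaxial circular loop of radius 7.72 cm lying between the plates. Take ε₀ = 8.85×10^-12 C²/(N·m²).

5.29×10^-5 A

With E = V/d, dE/dt = 3.191×10^8 V/(m·s) and πR² = 0.03269 m², giving I_d = ε₀ πR² dE/dt = 9.232×10^-5 A.
The field is uniform, so I_d,enc = I_d (r/R)² = (9.232×10^-5)(7.72/10.2)² = 5.29×10^-5 A.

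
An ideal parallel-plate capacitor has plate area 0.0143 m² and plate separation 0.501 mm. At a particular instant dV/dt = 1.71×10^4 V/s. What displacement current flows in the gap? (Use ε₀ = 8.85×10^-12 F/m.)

The displacement current equals the charging current C dV/dt. With C = ε₀A/d = (8.85×10^-12)(0.0143)/(5.01×10^-4) = 2.526×10^-10 F, I_d = (2.526×10^-10)(1.71×10^4) = 4.32×10^-6 A.

4.32×10^-6 A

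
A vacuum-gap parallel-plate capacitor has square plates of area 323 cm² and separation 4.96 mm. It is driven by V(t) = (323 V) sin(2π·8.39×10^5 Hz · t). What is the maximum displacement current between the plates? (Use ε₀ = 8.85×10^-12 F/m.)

0.0981 A

(dE/dt)_max = V₀ω/d = 3.433×10^11 V/(m·s); ω = 2πf = 5.272×10^6 rad/s.
I_d,max = ε₀ A (dE/dt)_max = (8.85×10^-12)(0.0323)(3.433×10^11) = 0.0981 A.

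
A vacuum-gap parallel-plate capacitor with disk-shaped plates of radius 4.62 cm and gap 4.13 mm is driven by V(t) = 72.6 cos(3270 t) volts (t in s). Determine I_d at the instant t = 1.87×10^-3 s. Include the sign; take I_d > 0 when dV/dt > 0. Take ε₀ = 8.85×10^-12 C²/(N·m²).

dE/dt = (V₀ω/d)·−sin(ωt) with ωt = 6.1149 rad: (72.6)(3270)(0.1675)/(4.13×10^-3) = 9.628×10^6 V/(m·s).
I_d = ε₀ A dE/dt = (8.85×10^-12)(6.706×10^-3)(9.628×10^6) = 5.71×10^-7 A.

5.71×10^-7 A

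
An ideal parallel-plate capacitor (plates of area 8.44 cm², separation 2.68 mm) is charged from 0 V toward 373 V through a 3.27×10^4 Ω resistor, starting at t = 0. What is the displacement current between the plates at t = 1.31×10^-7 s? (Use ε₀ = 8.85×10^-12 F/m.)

2.71×10^-3 A

With C = ε₀A/d = (8.85×10^-12)(8.44×10^-4)/(2.68×10^-3) = 2.787×10^-12 F, the time constant is τ = RC = 9.113×10^-8 s, so t/τ = 1.438 and e^(−t/τ) = 0.2374.
I_d = I_cond = (V₀/R) e^(−t/τ) = (0.01141)(0.2374) = 2.71×10^-3 A.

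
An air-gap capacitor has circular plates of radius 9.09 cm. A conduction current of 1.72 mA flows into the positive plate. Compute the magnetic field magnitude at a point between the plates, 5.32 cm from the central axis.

Between the plates the displacement current equals the wire current: I_d = 1.72 mA = 1.72×10^-3 A.
An Ampèrian loop of radius r encloses a fraction (r/R)² of I_d. Then B·2πr = μ₀ I_d (r/R)², giving B = μ₀ I_d r/(2πR²) = 2.21×10^-9 T.

2.21×10^-9 T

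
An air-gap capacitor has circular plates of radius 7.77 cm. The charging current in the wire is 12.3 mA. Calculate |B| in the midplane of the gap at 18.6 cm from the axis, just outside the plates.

1.32×10^-8 T

Between the plates the displacement current equals the wire current: I_d = 12.3 mA = 0.0123 A.
Outside the plates the loop encloses all of I_d, so B·2πr = μ₀ I_d and B = 1.32×10^-8 T.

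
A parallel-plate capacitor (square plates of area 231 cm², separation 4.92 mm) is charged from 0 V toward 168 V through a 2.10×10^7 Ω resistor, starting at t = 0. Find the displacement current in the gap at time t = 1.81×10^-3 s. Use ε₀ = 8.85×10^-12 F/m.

1.01×10^-6 A

C = ε₀A/d = (8.85×10^-12)(0.0231)/(4.92×10^-3) = 4.155×10^-11 F, so τ = RC = 8.726×10^-4 s.
The conduction current is I(t) = (V₀/R) e^(−t/τ), and the displacement current between the plates equals it.
t/τ = 2.074; I_d = (168/2.10×10^7) · e^(−2.074) = (8.000×10^-6)(0.1257) = 1.01×10^-6 A.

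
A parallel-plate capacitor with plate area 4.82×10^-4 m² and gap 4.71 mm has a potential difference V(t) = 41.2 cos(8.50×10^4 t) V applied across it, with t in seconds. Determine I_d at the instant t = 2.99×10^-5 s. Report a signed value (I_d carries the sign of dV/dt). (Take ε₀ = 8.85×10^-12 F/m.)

-1.79×10^-6 A

dV/dt = (41.2)(8.50×10^4)·−sin(2.5415) = -1.978×10^6 V/s.
I_d = C dV/dt with C = ε₀A/d = (8.85×10^-12)(4.82×10^-4)/(4.71×10^-3) = 9.057×10^-13 F, so I_d = (9.057×10^-13)(-1.978×10^6) = -1.79×10^-6 A.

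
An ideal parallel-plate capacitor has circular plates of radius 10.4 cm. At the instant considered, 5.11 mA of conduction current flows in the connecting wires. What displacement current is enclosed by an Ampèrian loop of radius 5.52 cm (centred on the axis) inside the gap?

1.44×10^-3 A

No conduction current crosses the gap, so I_d there equals the 5.11×10^-3 A in the leads.
Since J_d is uniform, the enclosed fraction is (r/R)² = 0.2817, giving I_d,enc = 1.44×10^-3 A.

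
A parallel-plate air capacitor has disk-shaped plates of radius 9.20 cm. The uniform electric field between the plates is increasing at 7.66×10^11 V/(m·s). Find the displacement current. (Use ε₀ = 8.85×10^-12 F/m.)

With a uniform field, Φ_E = EA, so I_d = ε₀ A dE/dt = 0.180 A.

0.180 A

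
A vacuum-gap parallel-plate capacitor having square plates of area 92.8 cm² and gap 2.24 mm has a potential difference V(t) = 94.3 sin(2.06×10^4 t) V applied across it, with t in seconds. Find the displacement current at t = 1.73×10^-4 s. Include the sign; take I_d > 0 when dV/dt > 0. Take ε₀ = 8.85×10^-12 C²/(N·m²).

dV/dt = (94.3)(2.06×10^4)·cos(3.5638) = -1.772×10^6 V/s.
I_d = C dV/dt with C = ε₀A/d = (8.85×10^-12)(9.28×10^-3)/(2.24×10^-3) = 3.666×10^-11 F, so I_d = (3.666×10^-11)(-1.772×10^6) = -6.50×10^-5 A.

-6.50×10^-5 A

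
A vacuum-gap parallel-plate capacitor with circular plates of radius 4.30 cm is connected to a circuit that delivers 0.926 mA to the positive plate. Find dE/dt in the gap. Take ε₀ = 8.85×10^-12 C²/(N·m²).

By continuity, I_d in the gap equals the 0.926 mA flowing in the wire.
Inverting I_d = ε₀ A dE/dt gives dE/dt = 9.26×10^-4 / (8.85×10^-12 · 5.809×10^-3) = 1.80×10^10 V/(m·s).

1.80×10^10 V/(m·s)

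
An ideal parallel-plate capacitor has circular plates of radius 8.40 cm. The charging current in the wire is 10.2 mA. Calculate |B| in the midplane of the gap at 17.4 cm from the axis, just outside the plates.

Between the plates the displacement current equals the wire current: I_d = 10.2 mA = 0.0102 A.
With r > R the enclosed displacement current is the full I_d; B = μ₀ I_d / (2πr) = 1.17×10^-8 T.

1.17×10^-8 T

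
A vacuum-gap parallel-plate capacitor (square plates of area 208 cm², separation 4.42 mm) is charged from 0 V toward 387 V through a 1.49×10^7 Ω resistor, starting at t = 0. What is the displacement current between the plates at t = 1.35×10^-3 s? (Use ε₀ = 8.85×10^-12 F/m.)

2.95×10^-6 A

C = ε₀A/d = (8.85×10^-12)(0.0208)/(4.42×10^-3) = 4.165×10^-11 F, so τ = RC = 6.206×10^-4 s.
The conduction current is I(t) = (V₀/R) e^(−t/τ), and the displacement current between the plates equals it.
t/τ = 2.175; I_d = (387/1.49×10^7) · e^(−2.175) = (2.597×10^-5)(0.1136) = 2.95×10^-6 A.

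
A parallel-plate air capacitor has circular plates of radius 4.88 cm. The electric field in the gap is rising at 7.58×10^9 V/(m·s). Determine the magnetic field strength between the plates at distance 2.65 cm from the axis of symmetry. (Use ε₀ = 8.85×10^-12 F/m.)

1.12×10^-9 T

Through the whole plate area (πR² = 7.482×10^-3 m²), I_d = ε₀ πR² dE/dt = 5.019×10^-4 A.
An Ampèrian loop of radius r encloses a fraction (r/R)² of I_d. Then B·2πr = μ₀ I_d (r/R)², giving B = μ₀ I_d r/(2πR²) = 1.12×10^-9 T.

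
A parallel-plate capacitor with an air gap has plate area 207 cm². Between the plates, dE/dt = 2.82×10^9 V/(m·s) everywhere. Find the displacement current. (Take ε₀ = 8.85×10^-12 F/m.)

I_d = ε₀ A (dE/dt) = (8.85×10^-12)(0.0207 m²)(2.82×10^9) = 5.17×10^-4 A.

5.17×10^-4 A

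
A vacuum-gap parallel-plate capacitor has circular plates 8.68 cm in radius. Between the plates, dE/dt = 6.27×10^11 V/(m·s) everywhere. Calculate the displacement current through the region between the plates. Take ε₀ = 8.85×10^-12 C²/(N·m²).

The displacement current is ε₀ times dΦ_E/dt = ε₀ A dE/dt = (8.85×10^-12)(0.02367)(6.27×10^11) = 0.131 A.

0.131 A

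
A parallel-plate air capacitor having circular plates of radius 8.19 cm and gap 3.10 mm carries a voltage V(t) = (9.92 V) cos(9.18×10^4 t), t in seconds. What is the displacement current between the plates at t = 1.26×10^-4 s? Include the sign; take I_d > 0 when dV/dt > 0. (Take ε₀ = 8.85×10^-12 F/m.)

4.61×10^-5 A

C = ε₀A/d = (8.85×10^-12)(0.02107)/(3.10×10^-3) = 6.015×10^-11 F. dV/dt = V₀ω·−sin(ωt); at ωt = 11.5668 rad this factor is 0.8412.
I_d = C dV/dt = (6.015×10^-11)(9.92)(9.18×10^4)(0.8412) = 4.61×10^-5 A.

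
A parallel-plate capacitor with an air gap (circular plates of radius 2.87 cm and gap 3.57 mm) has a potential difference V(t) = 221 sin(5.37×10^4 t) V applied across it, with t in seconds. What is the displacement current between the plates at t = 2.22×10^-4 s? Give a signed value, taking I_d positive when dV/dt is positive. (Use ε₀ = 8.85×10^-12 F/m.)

dE/dt = (V₀ω/d)·cos(ωt) with ωt = 11.9214 rad: (221)(5.37×10^4)(0.7991)/(3.57×10^-3) = 2.656×10^9 V/(m·s).
I_d = ε₀ A dE/dt = (8.85×10^-12)(2.588×10^-3)(2.656×10^9) = 6.08×10^-5 A.

6.08×10^-5 A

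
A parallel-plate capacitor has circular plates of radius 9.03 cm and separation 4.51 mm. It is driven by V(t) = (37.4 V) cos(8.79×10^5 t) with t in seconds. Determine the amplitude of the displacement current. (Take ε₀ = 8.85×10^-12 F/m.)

C = ε₀A/d = (8.85×10^-12)(0.02562)/(4.51×10^-3) = 5.027×10^-11 F; ω = 8.79×10^5 rad/s.
I_d = C dV/dt, so |I_d|_max = C V₀ ω = (5.027×10^-11)(37.4)(8.79×10^5) = 1.65×10^-3 A.

1.65×10^-3 A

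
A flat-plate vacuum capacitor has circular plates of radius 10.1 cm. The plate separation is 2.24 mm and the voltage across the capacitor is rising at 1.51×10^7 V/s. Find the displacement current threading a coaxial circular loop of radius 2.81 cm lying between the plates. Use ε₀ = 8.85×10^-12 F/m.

1.48×10^-4 A

I_d = C dV/dt with C = ε₀πR²/d = 1.266×10^-10 F, so I_d = (1.266×10^-10)(1.51×10^7) = 1.912×10^-3 A.
Since J_d is uniform, the enclosed fraction is (r/R)² = 0.07741, giving I_d,enc = 1.48×10^-4 A.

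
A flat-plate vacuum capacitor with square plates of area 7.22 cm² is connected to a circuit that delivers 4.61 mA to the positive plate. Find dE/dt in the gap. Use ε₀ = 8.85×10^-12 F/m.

Charge continuity gives I_d = I = 4.61×10^-3 A between the plates.
Then dE/dt = I_d/(ε₀A) = 7.21×10^11 V/(m·s).

7.21×10^11 V/(m·s)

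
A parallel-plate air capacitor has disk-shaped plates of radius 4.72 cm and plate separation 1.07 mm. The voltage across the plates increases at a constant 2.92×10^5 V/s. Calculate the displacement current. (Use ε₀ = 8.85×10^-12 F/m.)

1.69×10^-5 A

C = ε₀A/d = (8.85×10^-12)(6.999×10^-3)/(1.07×10^-3) = 5.789×10^-11 F.
I_d = C dV/dt = (5.789×10^-11)(2.92×10^5) = 1.69×10^-5 A.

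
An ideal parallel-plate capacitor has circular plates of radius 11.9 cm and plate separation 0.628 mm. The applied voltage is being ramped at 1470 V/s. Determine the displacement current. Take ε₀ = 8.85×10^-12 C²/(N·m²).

9.22×10^-7 A

C = ε₀A/d = (8.85×10^-12)(0.04449)/(6.28×10^-4) = 6.270×10^-10 F.
I_d = C dV/dt = (6.270×10^-10)(1470) = 9.22×10^-7 A.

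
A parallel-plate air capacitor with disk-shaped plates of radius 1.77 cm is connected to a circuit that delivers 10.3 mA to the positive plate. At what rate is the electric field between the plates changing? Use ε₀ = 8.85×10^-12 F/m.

Charge continuity gives I_d = I = 0.0103 A between the plates.
Inverting I_d = ε₀ A dE/dt gives dE/dt = 0.0103 / (8.85×10^-12 · 9.842×10^-4) = 1.18×10^12 V/(m·s).

1.18×10^12 V/(m·s)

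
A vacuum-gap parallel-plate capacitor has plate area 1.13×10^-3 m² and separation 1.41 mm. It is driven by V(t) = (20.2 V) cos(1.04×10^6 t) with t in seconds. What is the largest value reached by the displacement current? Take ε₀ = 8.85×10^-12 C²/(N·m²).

1.49×10^-4 A

The displacement current equals the conduction current C dV/dt, which peaks at C V₀ ω.
With C = ε₀A/d = (8.85×10^-12)(1.13×10^-3)/(1.41×10^-3) = 7.093×10^-12 F and ω = 1.04×10^6 rad/s, I_d,max = (7.093×10^-12)(20.2)(1.04×10^6) = 1.49×10^-4 A.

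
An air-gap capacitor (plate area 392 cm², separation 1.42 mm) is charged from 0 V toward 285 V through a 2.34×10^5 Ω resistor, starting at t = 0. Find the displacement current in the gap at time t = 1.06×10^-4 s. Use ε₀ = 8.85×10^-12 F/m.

1.91×10^-4 A

With C = ε₀A/d = (8.85×10^-12)(0.0392)/(1.42×10^-3) = 2.443×10^-10 F, the time constant is τ = RC = 5.717×10^-5 s, so t/τ = 1.854 and e^(−t/τ) = 0.1566.
I_d = I_cond = (V₀/R) e^(−t/τ) = (1.218×10^-3)(0.1566) = 1.91×10^-4 A.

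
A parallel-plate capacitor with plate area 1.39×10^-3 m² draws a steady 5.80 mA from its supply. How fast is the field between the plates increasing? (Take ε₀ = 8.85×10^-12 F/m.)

Charge continuity gives I_d = I = 5.80×10^-3 A between the plates.
Since I_d = ε₀ A dE/dt, dE/dt = I_d/(ε₀A) = (5.80×10^-3)/((8.85×10^-12)(1.39×10^-3)) = 4.71×10^11 V/(m·s).

4.71×10^11 V/(m·s)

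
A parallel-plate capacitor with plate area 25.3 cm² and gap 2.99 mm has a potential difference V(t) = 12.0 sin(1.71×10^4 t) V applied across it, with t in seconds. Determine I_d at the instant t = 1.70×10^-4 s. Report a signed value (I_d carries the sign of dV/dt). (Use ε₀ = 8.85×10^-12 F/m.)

dE/dt = (V₀ω/d)·cos(ωt) with ωt = 2.907 rad: (12.0)(1.71×10^4)(-0.9726)/(2.99×10^-3) = -6.675×10^7 V/(m·s).
I_d = ε₀ A dE/dt = (8.85×10^-12)(2.53×10^-3)(-6.675×10^7) = -1.49×10^-6 A.

-1.49×10^-6 A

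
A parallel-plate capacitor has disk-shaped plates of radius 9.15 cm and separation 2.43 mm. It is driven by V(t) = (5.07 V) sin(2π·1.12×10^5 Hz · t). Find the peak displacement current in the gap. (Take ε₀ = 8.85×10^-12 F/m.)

C = ε₀A/d = (8.85×10^-12)(0.02630)/(2.43×10^-3) = 9.578×10^-11 F; ω = 2πf = 7.037×10^5 rad/s.
I_d = C dV/dt, so |I_d|_max = C V₀ ω = (9.578×10^-11)(5.07)(7.037×10^5) = 3.42×10^-4 A.

3.42×10^-4 A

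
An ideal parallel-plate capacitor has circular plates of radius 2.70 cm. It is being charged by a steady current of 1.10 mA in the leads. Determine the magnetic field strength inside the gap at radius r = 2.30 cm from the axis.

6.94×10^-9 T

By continuity the displacement current in the gap matches the conduction current: I_d = 1.10×10^-3 A.
An Ampèrian loop of radius r encloses a fraction (r/R)² of I_d. Then B·2πr = μ₀ I_d (r/R)², giving B = μ₀ I_d r/(2πR²) = 6.94×10^-9 T.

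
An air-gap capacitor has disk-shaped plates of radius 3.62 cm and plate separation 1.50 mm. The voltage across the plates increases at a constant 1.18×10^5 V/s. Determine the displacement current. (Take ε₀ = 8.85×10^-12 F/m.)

C = ε₀A/d = (8.85×10^-12)(4.117×10^-3)/(1.50×10^-3) = 2.429×10^-11 F.
I_d = C dV/dt = (2.429×10^-11)(1.18×10^5) = 2.87×10^-6 A.

2.87×10^-6 A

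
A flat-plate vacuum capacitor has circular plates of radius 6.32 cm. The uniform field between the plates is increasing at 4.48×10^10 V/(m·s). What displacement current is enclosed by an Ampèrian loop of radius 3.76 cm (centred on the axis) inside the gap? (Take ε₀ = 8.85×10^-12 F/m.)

Through the whole plate area (πR² = 0.01255 m²), I_d = ε₀ πR² dE/dt = 4.976×10^-3 A.
Since J_d is uniform, the enclosed fraction is (r/R)² = 0.3539, giving I_d,enc = 1.76×10^-3 A.

1.76×10^-3 A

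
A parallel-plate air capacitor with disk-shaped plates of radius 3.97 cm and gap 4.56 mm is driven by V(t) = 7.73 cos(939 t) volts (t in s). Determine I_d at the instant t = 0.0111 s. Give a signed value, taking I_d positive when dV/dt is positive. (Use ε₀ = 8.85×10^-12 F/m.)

C = ε₀A/d = (8.85×10^-12)(4.951×10^-3)/(4.56×10^-3) = 9.609×10^-12 F. dV/dt = V₀ω·−sin(ωt); at ωt = 10.4229 rad this factor is 0.8405.
I_d = C dV/dt = (9.609×10^-12)(7.73)(939)(0.8405) = 5.86×10^-8 A.

5.86×10^-8 A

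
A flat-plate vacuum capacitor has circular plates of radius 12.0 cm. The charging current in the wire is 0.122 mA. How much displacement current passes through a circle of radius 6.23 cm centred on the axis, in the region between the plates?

By continuity the displacement current in the gap matches the conduction current: I_d = 1.22×10^-4 A.
The field is uniform, so I_d,enc = I_d (r/R)² = (1.22×10^-4)(6.23/12.0)² = 3.29×10^-5 A.

3.29×10^-5 A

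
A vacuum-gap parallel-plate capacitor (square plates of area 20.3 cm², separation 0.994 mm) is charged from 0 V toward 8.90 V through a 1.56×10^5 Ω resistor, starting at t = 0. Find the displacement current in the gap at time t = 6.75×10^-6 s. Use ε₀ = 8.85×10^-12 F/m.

C = ε₀A/d = (8.85×10^-12)(2.03×10^-3)/(9.94×10^-4) = 1.807×10^-11 F, so τ = RC = 2.819×10^-6 s.
The conduction current is I(t) = (V₀/R) e^(−t/τ), and the displacement current between the plates equals it.
t/τ = 2.394; I_d = (8.90/1.56×10^5) · e^(−2.394) = (5.705×10^-5)(0.09126) = 5.21×10^-6 A.

5.21×10^-6 A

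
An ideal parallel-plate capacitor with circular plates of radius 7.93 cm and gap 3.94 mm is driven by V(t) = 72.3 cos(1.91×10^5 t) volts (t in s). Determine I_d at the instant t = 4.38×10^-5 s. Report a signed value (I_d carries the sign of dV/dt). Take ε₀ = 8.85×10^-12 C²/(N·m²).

-5.34×10^-4 A

dE/dt = (V₀ω/d)·−sin(ωt) with ωt = 8.3658 rad: (72.3)(1.91×10^5)(-0.8719)/(3.94×10^-3) = -3.056×10^9 V/(m·s).
I_d = ε₀ A dE/dt = (8.85×10^-12)(0.01976)(-3.056×10^9) = -5.34×10^-4 A.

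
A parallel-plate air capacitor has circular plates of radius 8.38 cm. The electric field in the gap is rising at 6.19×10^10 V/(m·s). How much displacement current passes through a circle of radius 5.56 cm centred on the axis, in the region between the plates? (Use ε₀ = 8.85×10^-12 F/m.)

5.32×10^-3 A

I_d = ε₀ dΦ_E/dt = ε₀ πR² (dE/dt) = (8.85×10^-12)(0.02206)(6.19×10^10) = 0.01208 A through the full plate area.
Through an area πr² the displacement current is I_d·(πr²/πR²) = I_d (r/R)² = 5.32×10^-3 A.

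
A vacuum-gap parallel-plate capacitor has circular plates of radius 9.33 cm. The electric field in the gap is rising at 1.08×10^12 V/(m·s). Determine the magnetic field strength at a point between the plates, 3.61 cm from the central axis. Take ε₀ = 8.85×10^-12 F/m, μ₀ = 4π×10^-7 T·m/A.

Through the whole plate area (πR² = 0.02735 m²), I_d = ε₀ πR² dE/dt = 0.2614 A.
For r < R the Ampère–Maxwell law gives B(2πr) = μ₀ I_d (r²/R²), so B = μ₀ I_d r/(2πR²) = (4π×10^-7)(0.2614)(0.0361)/(2π·0.0933²) = 2.17×10^-7 T.

2.17×10^-7 T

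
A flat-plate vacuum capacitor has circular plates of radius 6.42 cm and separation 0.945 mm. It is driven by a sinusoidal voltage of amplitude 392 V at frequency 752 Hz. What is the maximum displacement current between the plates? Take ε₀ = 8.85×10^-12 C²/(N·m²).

The displacement current equals the conduction current C dV/dt, which peaks at C V₀ ω.
With C = ε₀A/d = (8.85×10^-12)(0.01295)/(9.45×10^-4) = 1.213×10^-10 F and ω = 2πf = 4725 rad/s, I_d,max = (1.213×10^-10)(392)(4725) = 2.25×10^-4 A.

2.25×10^-4 A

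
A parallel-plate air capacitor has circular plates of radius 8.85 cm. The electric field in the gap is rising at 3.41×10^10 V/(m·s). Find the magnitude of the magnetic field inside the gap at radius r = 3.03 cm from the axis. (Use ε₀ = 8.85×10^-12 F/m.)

5.75×10^-9 T

Through the whole plate area (πR² = 0.02461 m²), I_d = ε₀ πR² dE/dt = 7.427×10^-3 A.
∮B·dl = μ₀ I_d,enc with I_d,enc = I_d r²/R² = 8.706×10^-4 A; so B = μ₀ I_d,enc/(2πr) = 5.75×10^-9 T.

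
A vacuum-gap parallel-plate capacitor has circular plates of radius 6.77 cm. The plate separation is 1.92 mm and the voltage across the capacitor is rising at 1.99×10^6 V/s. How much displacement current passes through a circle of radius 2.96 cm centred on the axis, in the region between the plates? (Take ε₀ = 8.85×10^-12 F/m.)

2.52×10^-5 A

With E = V/d, dE/dt = 1.036×10^9 V/(m·s) and πR² = 0.01440 m², giving I_d = ε₀ πR² dE/dt = 1.320×10^-4 A.
The field is uniform, so I_d,enc = I_d (r/R)² = (1.320×10^-4)(2.96/6.77)² = 2.52×10^-5 A.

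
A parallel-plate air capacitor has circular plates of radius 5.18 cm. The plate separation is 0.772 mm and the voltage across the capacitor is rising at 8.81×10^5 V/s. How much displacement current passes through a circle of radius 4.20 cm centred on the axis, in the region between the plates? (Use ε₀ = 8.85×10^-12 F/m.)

5.60×10^-5 A

With E = V/d, dE/dt = 1.141×10^9 V/(m·s) and πR² = 8.430×10^-3 m², giving I_d = ε₀ πR² dE/dt = 8.512×10^-5 A.
The field is uniform, so I_d,enc = I_d (r/R)² = (8.512×10^-5)(4.20/5.18)² = 5.60×10^-5 A.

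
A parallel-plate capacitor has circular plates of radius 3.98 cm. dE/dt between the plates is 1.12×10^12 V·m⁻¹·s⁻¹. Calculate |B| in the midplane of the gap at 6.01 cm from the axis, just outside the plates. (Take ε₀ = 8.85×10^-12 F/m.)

Through the whole plate area (πR² = 4.976×10^-3 m²), I_d = ε₀ πR² dE/dt = 0.04932 A.
With r > R the enclosed displacement current is the full I_d; B = μ₀ I_d / (2πr) = 1.64×10^-7 T.

1.64×10^-7 T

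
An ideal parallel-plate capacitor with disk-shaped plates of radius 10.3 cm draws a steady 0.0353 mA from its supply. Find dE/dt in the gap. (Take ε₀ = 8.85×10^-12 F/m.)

1.20×10^8 V/(m·s)

By continuity, I_d in the gap equals the 0.0353 mA flowing in the wire.
Then dE/dt = I_d/(ε₀A) = 1.20×10^8 V/(m·s).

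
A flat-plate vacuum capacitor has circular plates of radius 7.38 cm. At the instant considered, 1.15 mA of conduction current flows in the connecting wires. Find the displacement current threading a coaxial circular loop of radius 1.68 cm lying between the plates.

Between the plates the displacement current equals the wire current: I_d = 1.15 mA = 1.15×10^-3 A.
The field is uniform, so I_d,enc = I_d (r/R)² = (1.15×10^-3)(1.68/7.38)² = 5.96×10^-5 A.

5.96×10^-5 A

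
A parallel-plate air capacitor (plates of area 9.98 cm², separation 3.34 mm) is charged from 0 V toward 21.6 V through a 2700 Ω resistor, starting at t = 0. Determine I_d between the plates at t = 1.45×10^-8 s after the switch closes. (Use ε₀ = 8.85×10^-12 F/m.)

1.05×10^-3 A

With C = ε₀A/d = (8.85×10^-12)(9.98×10^-4)/(3.34×10^-3) = 2.644×10^-12 F, the time constant is τ = RC = 7.139×10^-9 s, so t/τ = 2.031 and e^(−t/τ) = 0.1312.
I_d = I_cond = (V₀/R) e^(−t/τ) = (8.000×10^-3)(0.1312) = 1.05×10^-3 A.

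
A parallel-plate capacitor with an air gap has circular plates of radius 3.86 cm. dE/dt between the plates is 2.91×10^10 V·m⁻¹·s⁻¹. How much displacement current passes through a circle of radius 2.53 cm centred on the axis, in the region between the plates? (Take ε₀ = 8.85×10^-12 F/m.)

I_d = ε₀ dΦ_E/dt = ε₀ πR² (dE/dt) = (8.85×10^-12)(4.681×10^-3)(2.91×10^10) = 1.206×10^-3 A through the full plate area.
Since J_d is uniform, the enclosed fraction is (r/R)² = 0.4296, giving I_d,enc = 5.18×10^-4 A.

5.18×10^-4 A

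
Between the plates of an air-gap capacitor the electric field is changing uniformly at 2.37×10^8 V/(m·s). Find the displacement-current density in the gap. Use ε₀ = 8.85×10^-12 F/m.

2.10×10^-3 A/m²

J_d = ε₀ dE/dt = (8.85×10^-12)(2.37×10^8) = 2.10×10^-3 A/m².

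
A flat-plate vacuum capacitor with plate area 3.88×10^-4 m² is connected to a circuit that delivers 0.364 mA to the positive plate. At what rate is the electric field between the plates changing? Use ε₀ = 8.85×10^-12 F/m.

1.06×10^11 V/(m·s)

Charge continuity gives I_d = I = 3.64×10^-4 A between the plates.
Since I_d = ε₀ A dE/dt, dE/dt = I_d/(ε₀A) = (3.64×10^-4)/((8.85×10^-12)(3.88×10^-4)) = 1.06×10^11 V/(m·s).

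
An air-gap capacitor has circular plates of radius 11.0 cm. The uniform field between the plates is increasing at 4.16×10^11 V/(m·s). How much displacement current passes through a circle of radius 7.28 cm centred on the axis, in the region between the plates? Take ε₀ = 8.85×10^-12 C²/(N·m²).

0.0613 A

Through the whole plate area (πR² = 0.03801 m²), I_d = ε₀ πR² dE/dt = 0.1399 A.
Through an area πr² the displacement current is I_d·(πr²/πR²) = I_d (r/R)² = 0.0613 A.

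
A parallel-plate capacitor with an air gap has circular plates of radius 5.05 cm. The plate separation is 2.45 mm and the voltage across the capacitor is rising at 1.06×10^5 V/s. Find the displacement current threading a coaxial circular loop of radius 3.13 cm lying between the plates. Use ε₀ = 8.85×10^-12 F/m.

I_d = C dV/dt with C = ε₀πR²/d = 2.894×10^-11 F, so I_d = (2.894×10^-11)(1.06×10^5) = 3.068×10^-6 A.
The field is uniform, so I_d,enc = I_d (r/R)² = (3.068×10^-6)(3.13/5.05)² = 1.18×10^-6 A.

1.18×10^-6 A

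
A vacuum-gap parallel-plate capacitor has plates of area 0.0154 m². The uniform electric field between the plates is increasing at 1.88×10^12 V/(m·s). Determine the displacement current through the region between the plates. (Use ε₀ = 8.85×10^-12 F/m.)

0.256 A

With a uniform field, Φ_E = EA, so I_d = ε₀ A dE/dt = 0.256 A.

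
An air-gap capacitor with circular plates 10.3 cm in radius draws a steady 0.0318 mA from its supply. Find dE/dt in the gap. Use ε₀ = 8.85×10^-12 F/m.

1.08×10^8 V/(m·s)

By continuity, I_d in the gap equals the 0.0318 mA flowing in the wire.
Then dE/dt = I_d/(ε₀A) = 1.08×10^8 V/(m·s).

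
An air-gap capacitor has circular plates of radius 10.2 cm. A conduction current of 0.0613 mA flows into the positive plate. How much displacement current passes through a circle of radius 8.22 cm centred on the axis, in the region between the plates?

3.98×10^-5 A

By continuity the displacement current in the gap matches the conduction current: I_d = 6.13×10^-5 A.
Since J_d is uniform, the enclosed fraction is (r/R)² = 0.6494, giving I_d,enc = 3.98×10^-5 A.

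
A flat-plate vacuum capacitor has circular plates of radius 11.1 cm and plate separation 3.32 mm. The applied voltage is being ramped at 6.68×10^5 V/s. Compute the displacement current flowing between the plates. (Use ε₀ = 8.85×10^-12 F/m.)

6.89×10^-5 A

The displacement current equals the charging current C dV/dt. With C = ε₀A/d = (8.85×10^-12)(0.03871)/(3.32×10^-3) = 1.032×10^-10 F, I_d = (1.032×10^-10)(6.68×10^5) = 6.89×10^-5 A.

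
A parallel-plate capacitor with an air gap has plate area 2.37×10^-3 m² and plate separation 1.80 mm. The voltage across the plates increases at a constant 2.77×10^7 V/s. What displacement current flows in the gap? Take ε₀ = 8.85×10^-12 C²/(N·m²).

3.23×10^-4 A

The field between the plates is E = V/d, so dE/dt = (2.77×10^7)/(1.80×10^-3 m) = 1.539×10^10 V/(m·s).
I_d = ε₀ A (dE/dt) = (8.85×10^-12)(2.37×10^-3)(1.539×10^10) = 3.23×10^-4 A.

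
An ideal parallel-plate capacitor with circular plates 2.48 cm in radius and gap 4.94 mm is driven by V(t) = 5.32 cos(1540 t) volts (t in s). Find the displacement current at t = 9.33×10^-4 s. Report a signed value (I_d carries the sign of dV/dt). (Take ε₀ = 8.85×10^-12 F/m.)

C = ε₀A/d = (8.85×10^-12)(1.932×10^-3)/(4.94×10^-3) = 3.461×10^-12 F. dV/dt = V₀ω·−sin(ωt); at ωt = 1.43682 rad this factor is -0.9910.
I_d = C dV/dt = (3.461×10^-12)(5.32)(1540)(-0.9910) = -2.81×10^-8 A.

-2.81×10^-8 A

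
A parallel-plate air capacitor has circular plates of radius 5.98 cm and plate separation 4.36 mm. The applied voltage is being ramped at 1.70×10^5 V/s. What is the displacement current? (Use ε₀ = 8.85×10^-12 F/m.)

3.88×10^-6 A

The field between the plates is E = V/d, so dE/dt = (1.70×10^5)/(4.36×10^-3 m) = 3.899×10^7 V/(m·s).
I_d = ε₀ A (dE/dt) = (8.85×10^-12)(0.01123)(3.899×10^7) = 3.88×10^-6 A.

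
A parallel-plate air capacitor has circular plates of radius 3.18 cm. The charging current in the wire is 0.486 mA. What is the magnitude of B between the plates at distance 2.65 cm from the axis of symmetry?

Between the plates the displacement current equals the wire current: I_d = 0.486 mA = 4.86×10^-4 A.
For r < R the Ampère–Maxwell law gives B(2πr) = μ₀ I_d (r²/R²), so B = μ₀ I_d r/(2πR²) = (4π×10^-7)(4.86×10^-4)(0.0265)/(2π·0.0318²) = 2.55×10^-9 T.

2.55×10^-9 T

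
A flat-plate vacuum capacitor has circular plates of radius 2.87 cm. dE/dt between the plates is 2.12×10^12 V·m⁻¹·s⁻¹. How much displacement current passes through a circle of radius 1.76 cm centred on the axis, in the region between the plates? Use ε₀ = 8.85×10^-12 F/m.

0.0183 A

I_d = ε₀ dΦ_E/dt = ε₀ πR² (dE/dt) = (8.85×10^-12)(2.588×10^-3)(2.12×10^12) = 0.04856 A through the full plate area.
The field is uniform, so I_d,enc = I_d (r/R)² = (0.04856)(1.76/2.87)² = 0.0183 A.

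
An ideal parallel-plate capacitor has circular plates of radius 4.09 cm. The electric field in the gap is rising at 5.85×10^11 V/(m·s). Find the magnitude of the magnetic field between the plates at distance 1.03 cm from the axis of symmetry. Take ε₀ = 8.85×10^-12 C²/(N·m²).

3.35×10^-8 T

Through the whole plate area (πR² = 5.255×10^-3 m²), I_d = ε₀ πR² dE/dt = 0.02721 A.
An Ampèrian loop of radius r encloses a fraction (r/R)² of I_d. Then B·2πr = μ₀ I_d (r/R)², giving B = μ₀ I_d r/(2πR²) = 3.35×10^-8 T.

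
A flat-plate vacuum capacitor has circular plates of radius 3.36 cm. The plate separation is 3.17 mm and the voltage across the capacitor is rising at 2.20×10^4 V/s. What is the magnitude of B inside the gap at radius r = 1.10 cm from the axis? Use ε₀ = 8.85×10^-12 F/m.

I_d = C dV/dt with C = ε₀πR²/d = 9.903×10^-12 F, so I_d = (9.903×10^-12)(2.20×10^4) = 2.179×10^-7 A.
For r < R the Ampère–Maxwell law gives B(2πr) = μ₀ I_d (r²/R²), so B = μ₀ I_d r/(2πR²) = (4π×10^-7)(2.179×10^-7)(0.0110)/(2π·0.0336²) = 4.25×10^-13 T.

4.25×10^-13 T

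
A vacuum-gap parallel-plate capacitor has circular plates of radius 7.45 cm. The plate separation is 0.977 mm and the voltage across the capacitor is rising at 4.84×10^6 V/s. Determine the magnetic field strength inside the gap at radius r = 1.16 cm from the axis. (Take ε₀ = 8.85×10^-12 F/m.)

dE/dt = (dV/dt)/d = 4.954×10^9 V/(m·s); I_d = ε₀(πR²)(dE/dt) = (8.85×10^-12)(0.01744)(4.954×10^9) = 7.646×10^-4 A.
∮B·dl = μ₀ I_d,enc with I_d,enc = I_d r²/R² = 1.854×10^-5 A; so B = μ₀ I_d,enc/(2πr) = 3.20×10^-10 T.

3.20×10^-10 T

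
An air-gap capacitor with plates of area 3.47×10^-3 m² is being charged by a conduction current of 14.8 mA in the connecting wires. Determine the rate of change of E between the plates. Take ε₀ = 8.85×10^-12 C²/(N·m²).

4.82×10^11 V/(m·s)

By continuity, I_d in the gap equals the 14.8 mA flowing in the wire.
Inverting I_d = ε₀ A dE/dt gives dE/dt = 0.0148 / (8.85×10^-12 · 3.47×10^-3) = 4.82×10^11 V/(m·s).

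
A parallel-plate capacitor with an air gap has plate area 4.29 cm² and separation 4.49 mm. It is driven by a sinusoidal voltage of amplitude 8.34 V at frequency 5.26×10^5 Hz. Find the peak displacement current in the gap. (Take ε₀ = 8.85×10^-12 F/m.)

The displacement current equals the conduction current C dV/dt, which peaks at C V₀ ω.
With C = ε₀A/d = (8.85×10^-12)(4.29×10^-4)/(4.49×10^-3) = 8.456×10^-13 F and ω = 2πf = 3.305×10^6 rad/s, I_d,max = (8.456×10^-13)(8.34)(3.305×10^6) = 2.33×10^-5 A.

2.33×10^-5 A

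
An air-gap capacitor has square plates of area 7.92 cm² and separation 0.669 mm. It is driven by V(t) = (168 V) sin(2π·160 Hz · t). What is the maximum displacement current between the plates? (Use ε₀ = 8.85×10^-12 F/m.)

1.77×10^-6 A

The displacement current equals the conduction current C dV/dt, which peaks at C V₀ ω.
With C = ε₀A/d = (8.85×10^-12)(7.92×10^-4)/(6.69×10^-4) = 1.048×10^-11 F and ω = 2πf = 1005 rad/s, I_d,max = (1.048×10^-11)(168)(1005) = 1.77×10^-6 A.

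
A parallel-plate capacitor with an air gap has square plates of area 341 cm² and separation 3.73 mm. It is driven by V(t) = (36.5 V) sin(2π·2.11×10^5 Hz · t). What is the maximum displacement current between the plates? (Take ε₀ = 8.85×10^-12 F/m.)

C = ε₀A/d = (8.85×10^-12)(0.0341)/(3.73×10^-3) = 8.091×10^-11 F; ω = 2πf = 1.326×10^6 rad/s.
I_d = C dV/dt, so |I_d|_max = C V₀ ω = (8.091×10^-11)(36.5)(1.326×10^6) = 3.92×10^-3 A.

3.92×10^-3 A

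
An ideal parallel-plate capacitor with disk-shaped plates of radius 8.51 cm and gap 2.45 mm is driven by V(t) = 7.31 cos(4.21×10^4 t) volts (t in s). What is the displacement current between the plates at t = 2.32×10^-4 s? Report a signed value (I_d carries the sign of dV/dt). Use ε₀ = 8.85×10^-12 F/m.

dV/dt = (7.31)(4.21×10^4)·−sin(9.7672) = 1.033×10^5 V/s.
I_d = C dV/dt with C = ε₀A/d = (8.85×10^-12)(0.02275)/(2.45×10^-3) = 8.218×10^-11 F, so I_d = (8.218×10^-11)(1.033×10^5) = 8.49×10^-6 A.

8.49×10^-6 A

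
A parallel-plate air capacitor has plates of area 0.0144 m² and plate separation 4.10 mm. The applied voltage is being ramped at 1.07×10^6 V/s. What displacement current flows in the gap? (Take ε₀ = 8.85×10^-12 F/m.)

C = ε₀A/d = (8.85×10^-12)(0.0144)/(4.10×10^-3) = 3.108×10^-11 F.
I_d = C dV/dt = (3.108×10^-11)(1.07×10^6) = 3.33×10^-5 A.

3.33×10^-5 A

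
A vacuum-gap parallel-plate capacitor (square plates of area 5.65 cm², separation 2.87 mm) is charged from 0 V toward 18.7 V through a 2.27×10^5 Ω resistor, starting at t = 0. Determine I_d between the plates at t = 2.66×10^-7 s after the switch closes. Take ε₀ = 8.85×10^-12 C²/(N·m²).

4.20×10^-5 A

With C = ε₀A/d = (8.85×10^-12)(5.65×10^-4)/(2.87×10^-3) = 1.742×10^-12 F, the time constant is τ = RC = 3.954×10^-7 s, so t/τ = 0.6727 and e^(−t/τ) = 0.5103.
I_d = I_cond = (V₀/R) e^(−t/τ) = (8.238×10^-5)(0.5103) = 4.20×10^-5 A.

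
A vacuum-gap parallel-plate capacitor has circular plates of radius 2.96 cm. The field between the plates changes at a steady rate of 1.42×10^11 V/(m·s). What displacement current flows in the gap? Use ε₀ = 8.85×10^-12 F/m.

The displacement current is ε₀ times dΦ_E/dt = ε₀ A dE/dt = (8.85×10^-12)(2.753×10^-3)(1.42×10^11) = 3.46×10^-3 A.

3.46×10^-3 A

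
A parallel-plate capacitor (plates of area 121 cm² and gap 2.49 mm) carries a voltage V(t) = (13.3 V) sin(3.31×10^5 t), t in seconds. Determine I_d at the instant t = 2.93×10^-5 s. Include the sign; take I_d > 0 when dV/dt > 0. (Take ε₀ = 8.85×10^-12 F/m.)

dE/dt = (V₀ω/d)·cos(ωt) with ωt = 9.6983 rad: (13.3)(3.31×10^5)(-0.9628)/(2.49×10^-3) = -1.702×10^9 V/(m·s).
I_d = ε₀ A dE/dt = (8.85×10^-12)(0.0121)(-1.702×10^9) = -1.82×10^-4 A.

-1.82×10^-4 A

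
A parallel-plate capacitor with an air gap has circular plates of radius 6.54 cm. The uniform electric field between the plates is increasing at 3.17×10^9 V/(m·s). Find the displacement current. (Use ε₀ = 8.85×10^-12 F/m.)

3.77×10^-4 A

The displacement current is ε₀ times dΦ_E/dt = ε₀ A dE/dt = (8.85×10^-12)(0.01344)(3.17×10^9) = 3.77×10^-4 A.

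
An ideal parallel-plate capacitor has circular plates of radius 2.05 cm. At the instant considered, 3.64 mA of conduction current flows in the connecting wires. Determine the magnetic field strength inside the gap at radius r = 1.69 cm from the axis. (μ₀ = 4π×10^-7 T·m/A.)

Between the plates the displacement current equals the wire current: I_d = 3.64 mA = 3.64×10^-3 A.
For r < R the Ampère–Maxwell law gives B(2πr) = μ₀ I_d (r²/R²), so B = μ₀ I_d r/(2πR²) = (4π×10^-7)(3.64×10^-3)(0.0169)/(2π·0.0205²) = 2.93×10^-8 T.

2.93×10^-8 T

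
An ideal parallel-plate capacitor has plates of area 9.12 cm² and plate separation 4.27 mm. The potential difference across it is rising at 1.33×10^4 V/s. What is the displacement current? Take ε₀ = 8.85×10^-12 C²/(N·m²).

2.51×10^-8 A

The displacement current equals the charging current C dV/dt. With C = ε₀A/d = (8.85×10^-12)(9.12×10^-4)/(4.27×10^-3) = 1.890×10^-12 F, I_d = (1.890×10^-12)(1.33×10^4) = 2.51×10^-8 A.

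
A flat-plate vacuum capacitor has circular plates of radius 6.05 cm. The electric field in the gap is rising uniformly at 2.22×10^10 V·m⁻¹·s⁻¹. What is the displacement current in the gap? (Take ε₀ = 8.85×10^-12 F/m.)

With a uniform field, Φ_E = EA, so I_d = ε₀ A dE/dt = 2.26×10^-3 A.

2.26×10^-3 A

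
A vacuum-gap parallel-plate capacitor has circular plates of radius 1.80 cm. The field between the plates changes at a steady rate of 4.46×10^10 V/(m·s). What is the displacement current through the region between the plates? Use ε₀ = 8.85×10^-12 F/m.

4.02×10^-4 A

The displacement current is ε₀ times dΦ_E/dt = ε₀ A dE/dt = (8.85×10^-12)(1.018×10^-3)(4.46×10^10) = 4.02×10^-4 A.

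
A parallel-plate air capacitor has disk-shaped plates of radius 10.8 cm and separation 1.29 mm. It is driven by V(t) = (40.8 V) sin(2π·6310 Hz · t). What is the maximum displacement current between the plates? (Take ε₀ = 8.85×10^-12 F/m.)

4.07×10^-4 A

(dE/dt)_max = V₀ω/d = 1.254×10^9 V/(m·s); ω = 2πf = 3.965×10^4 rad/s.
I_d,max = ε₀ A (dE/dt)_max = (8.85×10^-12)(0.03664)(1.254×10^9) = 4.07×10^-4 A.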